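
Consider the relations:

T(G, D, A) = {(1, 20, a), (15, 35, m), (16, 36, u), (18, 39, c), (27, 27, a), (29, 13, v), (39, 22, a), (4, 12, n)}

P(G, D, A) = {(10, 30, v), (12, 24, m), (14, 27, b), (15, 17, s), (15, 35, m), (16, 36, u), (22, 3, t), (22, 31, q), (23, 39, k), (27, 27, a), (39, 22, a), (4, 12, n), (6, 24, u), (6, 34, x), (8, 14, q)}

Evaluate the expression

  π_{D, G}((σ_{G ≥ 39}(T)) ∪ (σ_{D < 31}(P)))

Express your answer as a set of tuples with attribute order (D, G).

{(12, 4), (14, 8), (17, 15), (22, 39), (24, 12), (24, 6), (27, 14), (27, 27), (3, 22), (30, 10)}

Filtering on G ≥ 39 leaves {(39, 22, a)}.
Filtering on D < 31 leaves {(10, 30, v), (12, 24, m), (14, 27, b), (15, 17, s), (22, 3, t), (27, 27, a), (39, 22, a), (4, 12, n), (6, 24, u), (8, 14, q)}.
Set union of the two operands is {(10, 30, v), (12, 24, m), (14, 27, b), (15, 17, s), (22, 3, t), (27, 27, a), (39, 22, a), (4, 12, n), (6, 24, u), (8, 14, q)}.
π[D, G]: project onto (D, G) → {(12, 4), (14, 8), (17, 15), (22, 39), (24, 12), (24, 6), (27, 14), (27, 27), (3, 22), (30, 10)}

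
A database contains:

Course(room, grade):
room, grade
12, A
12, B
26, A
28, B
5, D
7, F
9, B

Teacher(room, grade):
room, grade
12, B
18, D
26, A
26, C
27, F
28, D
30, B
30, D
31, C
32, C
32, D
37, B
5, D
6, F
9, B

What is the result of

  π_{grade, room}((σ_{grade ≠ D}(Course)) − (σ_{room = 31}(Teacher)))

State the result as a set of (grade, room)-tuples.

{(A, 12), (A, 26), (B, 12), (B, 28), (B, 9), (F, 7)}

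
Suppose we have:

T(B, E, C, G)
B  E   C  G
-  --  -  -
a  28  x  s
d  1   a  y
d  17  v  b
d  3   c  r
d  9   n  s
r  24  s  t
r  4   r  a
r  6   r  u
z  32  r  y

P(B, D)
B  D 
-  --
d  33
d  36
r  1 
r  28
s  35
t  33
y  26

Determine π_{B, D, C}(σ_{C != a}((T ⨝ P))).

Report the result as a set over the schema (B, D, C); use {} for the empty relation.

{(d, 33, c), (d, 33, n), (d, 33, v), (d, 36, c), (d, 36, n), (d, 36, v), (r, 1, r), (r, 1, s), (r, 28, r), (r, 28, s)}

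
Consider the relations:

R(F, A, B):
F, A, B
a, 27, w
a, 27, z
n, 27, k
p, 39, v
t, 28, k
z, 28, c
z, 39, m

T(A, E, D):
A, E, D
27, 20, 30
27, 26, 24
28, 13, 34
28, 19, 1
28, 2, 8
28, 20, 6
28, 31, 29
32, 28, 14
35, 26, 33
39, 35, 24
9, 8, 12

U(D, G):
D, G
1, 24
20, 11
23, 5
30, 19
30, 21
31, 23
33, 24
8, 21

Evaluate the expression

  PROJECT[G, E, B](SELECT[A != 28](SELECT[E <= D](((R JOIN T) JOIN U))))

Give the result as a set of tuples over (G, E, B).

{(19, 20, k), (19, 20, w), (19, 20, z), (21, 20, k), (21, 20, w), (21, 20, z)}

R ⋈ T (natural join on A): {(a, 27, w, 20, 30), (a, 27, w, 26, 24), (a, 27, z, 20, 30), (a, 27, z, 26, 24), (n, 27, k, 20, 30), (n, 27, k, 26, 24), (p, 39, v, 35, 24), (t, 28, k, 13, 34), (t, 28, k, 19, 1), (t, 28, k, 2, 8), (t, 28, k, 20, 6), (t, 28, k, 31, 29), (z, 28, c, 13, 34), (z, 28, c, 19, 1), (z, 28, c, 2, 8), (z, 28, c, 20, 6), (z, 28, c, 31, 29), (z, 39, m, 35, 24)}
(R JOIN T) ⋈ U (natural join on D): {(a, 27, w, 20, 30, 19), (a, 27, w, 20, 30, 21), (a, 27, z, 20, 30, 19), (a, 27, z, 20, 30, 21), (n, 27, k, 20, 30, 19), (n, 27, k, 20, 30, 21), (t, 28, k, 19, 1, 24), (t, 28, k, 2, 8, 21), (z, 28, c, 19, 1, 24), (z, 28, c, 2, 8, 21)}
Apply σ_{E <= D}; surviving tuples: {(a, 27, w, 20, 30, 19), (a, 27, w, 20, 30, 21), (a, 27, z, 20, 30, 19), (a, 27, z, 20, 30, 21), (n, 27, k, 20, 30, 19), (n, 27, k, 20, 30, 21), (t, 28, k, 2, 8, 21), (z, 28, c, 2, 8, 21)}
Apply σ_{A != 28}; surviving tuples: {(a, 27, w, 20, 30, 19), (a, 27, w, 20, 30, 21), (a, 27, z, 20, 30, 19), (a, 27, z, 20, 30, 21), (n, 27, k, 20, 30, 19), (n, 27, k, 20, 30, 21)}
Projecting to G, E, B: {(19, 20, k), (19, 20, w), (19, 20, z), (21, 20, k), (21, 20, w), (21, 20, z)}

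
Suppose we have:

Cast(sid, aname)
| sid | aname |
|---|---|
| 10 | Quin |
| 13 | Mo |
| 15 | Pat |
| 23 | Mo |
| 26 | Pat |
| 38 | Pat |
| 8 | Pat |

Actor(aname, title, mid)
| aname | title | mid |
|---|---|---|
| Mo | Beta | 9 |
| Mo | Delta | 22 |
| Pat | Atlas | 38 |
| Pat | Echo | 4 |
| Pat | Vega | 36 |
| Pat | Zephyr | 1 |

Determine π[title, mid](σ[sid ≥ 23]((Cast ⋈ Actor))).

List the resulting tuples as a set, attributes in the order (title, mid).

{(Atlas, 38), (Beta, 9), (Delta, 22), (Echo, 4), (Vega, 36), (Zephyr, 1)}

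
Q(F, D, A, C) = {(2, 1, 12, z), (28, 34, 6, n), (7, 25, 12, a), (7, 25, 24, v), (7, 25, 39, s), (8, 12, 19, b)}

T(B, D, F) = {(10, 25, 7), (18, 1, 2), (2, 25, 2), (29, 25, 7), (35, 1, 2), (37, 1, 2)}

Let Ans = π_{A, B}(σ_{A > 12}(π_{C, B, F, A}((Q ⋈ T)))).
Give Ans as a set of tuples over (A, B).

Joining Q and T on F, D yields {(2, 1, 12, z, 18), (2, 1, 12, z, 35), (2, 1, 12, z, 37), (7, 25, 12, a, 10), (7, 25, 12, a, 29), (7, 25, 24, v, 10), (7, 25, 24, v, 29), (7, 25, 39, s, 10), (7, 25, 39, s, 29)}.
π[C, B, F, A]: project onto (C, B, F, A) → {(a, 10, 7, 12), (a, 29, 7, 12), (s, 10, 7, 39), (s, 29, 7, 39), (v, 10, 7, 24), (v, 29, 7, 24), (z, 18, 2, 12), (z, 35, 2, 12), (z, 37, 2, 12)}
Apply σ_{A > 12}; surviving tuples: {(s, 10, 7, 39), (s, 29, 7, 39), (v, 10, 7, 24), (v, 29, 7, 24)}
π[A, B]: project onto (A, B) → {(24, 10), (24, 29), (39, 10), (39, 29)}

{(24, 10), (24, 29), (39, 10), (39, 29)}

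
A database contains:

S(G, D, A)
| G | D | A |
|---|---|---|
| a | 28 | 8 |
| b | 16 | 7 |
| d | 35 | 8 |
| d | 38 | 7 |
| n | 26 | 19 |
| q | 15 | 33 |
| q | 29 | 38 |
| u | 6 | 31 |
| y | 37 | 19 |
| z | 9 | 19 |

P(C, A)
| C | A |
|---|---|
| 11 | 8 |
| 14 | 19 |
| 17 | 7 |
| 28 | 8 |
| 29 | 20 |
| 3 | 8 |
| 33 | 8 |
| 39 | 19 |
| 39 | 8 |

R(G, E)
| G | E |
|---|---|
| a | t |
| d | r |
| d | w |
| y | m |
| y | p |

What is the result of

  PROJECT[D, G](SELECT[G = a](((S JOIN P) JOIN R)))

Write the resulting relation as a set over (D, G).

{(28, a)}

S ⋈ P (natural join on A): {(a, 28, 8, 11), (a, 28, 8, 28), (a, 28, 8, 3), (a, 28, 8, 33), (a, 28, 8, 39), (b, 16, 7, 17), (d, 35, 8, 11), (d, 35, 8, 28), (d, 35, 8, 3), (d, 35, 8, 33), (d, 35, 8, 39), (d, 38, 7, 17), (n, 26, 19, 14), (n, 26, 19, 39), (y, 37, 19, 14), (y, 37, 19, 39), (z, 9, 19, 14), (z, 9, 19, 39)}
(S JOIN P) ⋈ R (natural join on G): {(a, 28, 8, 11, t), (a, 28, 8, 28, t), (a, 28, 8, 3, t), (a, 28, 8, 33, t), (a, 28, 8, 39, t), (d, 35, 8, 11, r), (d, 35, 8, 11, w), (d, 35, 8, 28, r), (d, 35, 8, 28, w), (d, 35, 8, 3, r), (d, 35, 8, 3, w), (d, 35, 8, 33, r), (d, 35, 8, 33, w), (d, 35, 8, 39, r), (d, 35, 8, 39, w), (d, 38, 7, 17, r), (d, 38, 7, 17, w), (y, 37, 19, 14, m), (y, 37, 19, 14, p), (y, 37, 19, 39, m), (y, 37, 19, 39, p)}
σ[G = a]: keep tuples satisfying G = a → {(a, 28, 8, 11, t), (a, 28, 8, 28, t), (a, 28, 8, 3, t), (a, 28, 8, 33, t), (a, 28, 8, 39, t)}
Keep only column(s) D, G (4 duplicate(s) eliminated): {(28, a)}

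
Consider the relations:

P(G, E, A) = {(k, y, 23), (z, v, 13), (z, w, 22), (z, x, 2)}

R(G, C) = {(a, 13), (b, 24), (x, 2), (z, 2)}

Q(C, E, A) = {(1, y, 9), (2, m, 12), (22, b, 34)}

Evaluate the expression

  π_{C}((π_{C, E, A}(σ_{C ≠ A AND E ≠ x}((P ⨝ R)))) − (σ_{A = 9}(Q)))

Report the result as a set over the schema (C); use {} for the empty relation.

Natural join on G: {(z, v, 13, 2), (z, w, 22, 2), (z, x, 2, 2)}
Apply σ_{C ≠ A AND E ≠ x}; surviving tuples: {(z, v, 13, 2), (z, w, 22, 2)}
π_{C, E, A} gives {(2, v, 13), (2, w, 22)}.
Apply σ_{A = 9}; surviving tuples: {(1, y, 9)}
Difference: {(2, v, 13), (2, w, 22)} with {(1, y, 9)} → {(2, v, 13), (2, w, 22)}
π_{C} gives {2} (1 duplicate(s) eliminated).

{2}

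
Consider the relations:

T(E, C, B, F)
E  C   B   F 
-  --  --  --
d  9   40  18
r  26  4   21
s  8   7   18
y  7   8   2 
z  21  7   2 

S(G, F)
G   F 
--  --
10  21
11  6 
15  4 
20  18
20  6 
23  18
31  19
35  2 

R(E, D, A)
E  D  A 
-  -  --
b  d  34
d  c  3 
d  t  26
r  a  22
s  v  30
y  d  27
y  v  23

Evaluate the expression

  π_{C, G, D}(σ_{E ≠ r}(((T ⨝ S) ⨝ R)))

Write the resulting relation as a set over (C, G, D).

Natural join on F: {(d, 9, 40, 18, 20), (d, 9, 40, 18, 23), (r, 26, 4, 21, 10), (s, 8, 7, 18, 20), (s, 8, 7, 18, 23), (y, 7, 8, 2, 35), (z, 21, 7, 2, 35)}
Natural join on E: {(d, 9, 40, 18, 20, c, 3), (d, 9, 40, 18, 20, t, 26), (d, 9, 40, 18, 23, c, 3), (d, 9, 40, 18, 23, t, 26), (r, 26, 4, 21, 10, a, 22), (s, 8, 7, 18, 20, v, 30), (s, 8, 7, 18, 23, v, 30), (y, 7, 8, 2, 35, d, 27), (y, 7, 8, 2, 35, v, 23)}
σ[E ≠ r]: keep tuples satisfying E ≠ r → {(d, 9, 40, 18, 20, c, 3), (d, 9, 40, 18, 20, t, 26), (d, 9, 40, 18, 23, c, 3), (d, 9, 40, 18, 23, t, 26), (s, 8, 7, 18, 20, v, 30), (s, 8, 7, 18, 23, v, 30), (y, 7, 8, 2, 35, d, 27), (y, 7, 8, 2, 35, v, 23)}
π_{C, G, D} gives {(7, 35, d), (7, 35, v), (8, 20, v), (8, 23, v), (9, 20, c), (9, 20, t), (9, 23, c), (9, 23, t)}.

{(7, 35, d), (7, 35, v), (8, 20, v), (8, 23, v), (9, 20, c), (9, 20, t), (9, 23, c), (9, 23, t)}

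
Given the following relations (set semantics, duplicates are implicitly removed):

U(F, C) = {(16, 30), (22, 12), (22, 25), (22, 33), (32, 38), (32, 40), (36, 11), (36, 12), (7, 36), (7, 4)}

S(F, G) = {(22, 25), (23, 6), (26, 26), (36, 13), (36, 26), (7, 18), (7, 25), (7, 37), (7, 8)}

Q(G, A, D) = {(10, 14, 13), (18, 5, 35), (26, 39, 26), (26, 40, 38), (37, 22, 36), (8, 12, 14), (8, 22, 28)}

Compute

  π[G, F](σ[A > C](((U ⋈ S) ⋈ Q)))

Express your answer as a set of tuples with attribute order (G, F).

{(18, 7), (26, 36), (37, 7), (8, 7)}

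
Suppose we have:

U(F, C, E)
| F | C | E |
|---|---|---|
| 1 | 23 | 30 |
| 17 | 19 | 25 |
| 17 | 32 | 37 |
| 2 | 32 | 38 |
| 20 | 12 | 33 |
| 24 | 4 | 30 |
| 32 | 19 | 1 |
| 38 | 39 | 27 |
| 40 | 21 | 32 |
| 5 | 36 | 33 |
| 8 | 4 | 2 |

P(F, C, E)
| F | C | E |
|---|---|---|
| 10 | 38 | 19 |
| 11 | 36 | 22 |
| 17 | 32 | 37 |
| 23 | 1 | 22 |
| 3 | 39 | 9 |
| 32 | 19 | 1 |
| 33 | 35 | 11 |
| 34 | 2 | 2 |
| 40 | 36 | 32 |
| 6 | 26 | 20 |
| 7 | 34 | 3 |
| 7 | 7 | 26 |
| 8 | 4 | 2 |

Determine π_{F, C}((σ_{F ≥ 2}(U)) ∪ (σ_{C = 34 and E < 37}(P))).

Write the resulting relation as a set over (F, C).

{(17, 19), (17, 32), (2, 32), (20, 12), (24, 4), (32, 19), (38, 39), (40, 21), (5, 36), (7, 34), (8, 4)}

σ[F ≥ 2]: keep tuples satisfying F ≥ 2 → {(17, 19, 25), (17, 32, 37), (2, 32, 38), (20, 12, 33), (24, 4, 30), (32, 19, 1), (38, 39, 27), (40, 21, 32), (5, 36, 33), (8, 4, 2)}
σ[C = 34 and E < 37]: keep tuples satisfying C = 34 and E < 37 → {(7, 34, 3)}
Union: {(17, 19, 25), (17, 32, 37), (2, 32, 38), (20, 12, 33), (24, 4, 30), (32, 19, 1), (38, 39, 27), (40, 21, 32), (5, 36, 33), (8, 4, 2)} with {(7, 34, 3)} → {(17, 19, 25), (17, 32, 37), (2, 32, 38), (20, 12, 33), (24, 4, 30), (32, 19, 1), (38, 39, 27), (40, 21, 32), (5, 36, 33), (7, 34, 3), (8, 4, 2)}
π_{F, C} gives {(17, 19), (17, 32), (2, 32), (20, 12), (24, 4), (32, 19), (38, 39), (40, 21), (5, 36), (7, 34), (8, 4)}.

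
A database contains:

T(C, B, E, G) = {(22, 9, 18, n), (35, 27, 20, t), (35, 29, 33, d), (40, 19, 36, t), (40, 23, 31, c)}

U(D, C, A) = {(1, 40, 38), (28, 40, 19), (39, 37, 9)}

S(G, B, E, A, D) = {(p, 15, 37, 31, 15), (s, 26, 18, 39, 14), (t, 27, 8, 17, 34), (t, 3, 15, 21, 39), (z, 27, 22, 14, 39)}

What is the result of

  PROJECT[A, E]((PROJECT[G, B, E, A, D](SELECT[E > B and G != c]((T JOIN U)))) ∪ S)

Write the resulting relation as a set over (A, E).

{(14, 22), (17, 8), (19, 36), (21, 15), (31, 37), (38, 36), (39, 18)}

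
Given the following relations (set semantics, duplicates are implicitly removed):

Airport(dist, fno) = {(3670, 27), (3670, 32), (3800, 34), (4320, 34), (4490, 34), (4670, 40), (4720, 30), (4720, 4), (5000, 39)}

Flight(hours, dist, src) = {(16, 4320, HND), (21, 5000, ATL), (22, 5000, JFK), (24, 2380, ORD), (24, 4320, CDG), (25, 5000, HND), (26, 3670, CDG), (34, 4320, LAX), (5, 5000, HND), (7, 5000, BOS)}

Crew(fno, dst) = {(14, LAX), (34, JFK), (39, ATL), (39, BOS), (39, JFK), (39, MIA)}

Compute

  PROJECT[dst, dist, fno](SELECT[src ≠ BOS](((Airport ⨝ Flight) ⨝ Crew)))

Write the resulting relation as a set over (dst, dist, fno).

{(ATL, 5000, 39), (BOS, 5000, 39), (JFK, 4320, 34), (JFK, 5000, 39), (MIA, 5000, 39)}

Natural join on dist: {(3670, 27, 26, CDG), (3670, 32, 26, CDG), (4320, 34, 16, HND), (4320, 34, 24, CDG), (4320, 34, 34, LAX), (5000, 39, 21, ATL), (5000, 39, 22, JFK), (5000, 39, 25, HND), (5000, 39, 5, HND), (5000, 39, 7, BOS)}
Natural join on fno: {(4320, 34, 16, HND, JFK), (4320, 34, 24, CDG, JFK), (4320, 34, 34, LAX, JFK), (5000, 39, 21, ATL, ATL), (5000, 39, 21, ATL, BOS), (5000, 39, 21, ATL, JFK), (5000, 39, 21, ATL, MIA), (5000, 39, 22, JFK, ATL), (5000, 39, 22, JFK, BOS), (5000, 39, 22, JFK, JFK), (5000, 39, 22, JFK, MIA), (5000, 39, 25, HND, ATL), (5000, 39, 25, HND, BOS), (5000, 39, 25, HND, JFK), (5000, 39, 25, HND, MIA), (5000, 39, 5, HND, ATL), (5000, 39, 5, HND, BOS), (5000, 39, 5, HND, JFK), (5000, 39, 5, HND, MIA), (5000, 39, 7, BOS, ATL), (5000, 39, 7, BOS, BOS), (5000, 39, 7, BOS, JFK), (5000, 39, 7, BOS, MIA)}
Selection src ≠ BOS: {(4320, 34, 16, HND, JFK), (4320, 34, 24, CDG, JFK), (4320, 34, 34, LAX, JFK), (5000, 39, 21, ATL, ATL), (5000, 39, 21, ATL, BOS), (5000, 39, 21, ATL, JFK), (5000, 39, 21, ATL, MIA), (5000, 39, 22, JFK, ATL), (5000, 39, 22, JFK, BOS), (5000, 39, 22, JFK, JFK), (5000, 39, 22, JFK, MIA), (5000, 39, 25, HND, ATL), (5000, 39, 25, HND, BOS), (5000, 39, 25, HND, JFK), (5000, 39, 25, HND, MIA), (5000, 39, 5, HND, ATL), (5000, 39, 5, HND, BOS), (5000, 39, 5, HND, JFK), (5000, 39, 5, HND, MIA)}
π[dst, dist, fno]: project onto (dst, dist, fno) (14 duplicate(s) eliminated) → {(ATL, 5000, 39), (BOS, 5000, 39), (JFK, 4320, 34), (JFK, 5000, 39), (MIA, 5000, 39)}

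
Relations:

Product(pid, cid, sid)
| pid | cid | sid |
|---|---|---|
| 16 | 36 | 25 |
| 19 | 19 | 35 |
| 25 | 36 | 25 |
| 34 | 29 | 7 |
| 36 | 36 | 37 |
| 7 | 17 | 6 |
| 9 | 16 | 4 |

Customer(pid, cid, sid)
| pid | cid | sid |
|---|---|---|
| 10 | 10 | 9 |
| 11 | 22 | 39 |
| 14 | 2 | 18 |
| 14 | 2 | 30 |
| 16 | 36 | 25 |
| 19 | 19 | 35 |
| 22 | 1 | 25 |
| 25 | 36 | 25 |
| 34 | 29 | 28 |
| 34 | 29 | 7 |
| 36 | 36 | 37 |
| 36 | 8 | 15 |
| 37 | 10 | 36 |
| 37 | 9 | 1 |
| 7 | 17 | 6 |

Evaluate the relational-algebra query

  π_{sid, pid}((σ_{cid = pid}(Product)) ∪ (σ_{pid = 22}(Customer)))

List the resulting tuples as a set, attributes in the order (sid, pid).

σ[cid = pid]: keep tuples satisfying cid = pid → {(19, 19, 35), (36, 36, 37)}
σ[pid = 22]: keep tuples satisfying pid = 22 → {(22, 1, 25)}
Taking the union: {(19, 19, 35), (22, 1, 25), (36, 36, 37)}
Keep only column(s) sid, pid: {(25, 22), (35, 19), (37, 36)}

{(25, 22), (35, 19), (37, 36)}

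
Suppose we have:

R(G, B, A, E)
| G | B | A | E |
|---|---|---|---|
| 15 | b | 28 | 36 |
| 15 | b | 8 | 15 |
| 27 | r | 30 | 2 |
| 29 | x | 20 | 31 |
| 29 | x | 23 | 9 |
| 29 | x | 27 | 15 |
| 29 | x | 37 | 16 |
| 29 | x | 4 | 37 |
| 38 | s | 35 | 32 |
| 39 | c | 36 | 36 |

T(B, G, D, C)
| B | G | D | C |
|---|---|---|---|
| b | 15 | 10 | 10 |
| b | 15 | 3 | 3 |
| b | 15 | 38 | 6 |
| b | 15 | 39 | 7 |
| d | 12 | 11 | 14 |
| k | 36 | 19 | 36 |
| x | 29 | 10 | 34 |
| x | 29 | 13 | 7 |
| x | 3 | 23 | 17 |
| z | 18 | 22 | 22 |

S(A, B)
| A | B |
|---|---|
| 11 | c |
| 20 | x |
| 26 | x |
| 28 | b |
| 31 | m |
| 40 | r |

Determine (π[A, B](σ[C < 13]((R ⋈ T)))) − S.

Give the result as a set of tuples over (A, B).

Joining R and T on G, B yields {(15, b, 28, 36, 10, 10), (15, b, 28, 36, 3, 3), (15, b, 28, 36, 38, 6), (15, b, 28, 36, 39, 7), (15, b, 8, 15, 10, 10), (15, b, 8, 15, 3, 3), (15, b, 8, 15, 38, 6), (15, b, 8, 15, 39, 7), (29, x, 20, 31, 10, 34), (29, x, 20, 31, 13, 7), (29, x, 23, 9, 10, 34), (29, x, 23, 9, 13, 7), (29, x, 27, 15, 10, 34), (29, x, 27, 15, 13, 7), (29, x, 37, 16, 10, 34), (29, x, 37, 16, 13, 7), (29, x, 4, 37, 10, 34), (29, x, 4, 37, 13, 7)}.
σ[C < 13]: keep tuples satisfying C < 13 → {(15, b, 28, 36, 10, 10), (15, b, 28, 36, 3, 3), (15, b, 28, 36, 38, 6), (15, b, 28, 36, 39, 7), (15, b, 8, 15, 10, 10), (15, b, 8, 15, 3, 3), (15, b, 8, 15, 38, 6), (15, b, 8, 15, 39, 7), (29, x, 20, 31, 13, 7), (29, x, 23, 9, 13, 7), (29, x, 27, 15, 13, 7), (29, x, 37, 16, 13, 7), (29, x, 4, 37, 13, 7)}
Projecting to A, B (6 duplicate(s) eliminated): {(20, x), (23, x), (27, x), (28, b), (37, x), (4, x), (8, b)}
Difference: {(20, x), (23, x), (27, x), (28, b), (37, x), (4, x), (8, b)} with {(11, c), (20, x), (26, x), (28, b), (31, m), (40, r)} → {(23, x), (27, x), (37, x), (4, x), (8, b)}

{(23, x), (27, x), (37, x), (4, x), (8, b)}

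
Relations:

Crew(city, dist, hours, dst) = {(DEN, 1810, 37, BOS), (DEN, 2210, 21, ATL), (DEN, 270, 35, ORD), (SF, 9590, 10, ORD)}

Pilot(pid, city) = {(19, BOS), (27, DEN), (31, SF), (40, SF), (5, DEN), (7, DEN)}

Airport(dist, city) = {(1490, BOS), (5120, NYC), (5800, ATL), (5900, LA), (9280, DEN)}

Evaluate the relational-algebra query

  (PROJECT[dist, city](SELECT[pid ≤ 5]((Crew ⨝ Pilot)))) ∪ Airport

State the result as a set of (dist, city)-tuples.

{(1490, BOS), (1810, DEN), (2210, DEN), (270, DEN), (5120, NYC), (5800, ATL), (5900, LA), (9280, DEN)}

Natural join on city: {(DEN, 1810, 37, BOS, 27), (DEN, 1810, 37, BOS, 5), (DEN, 1810, 37, BOS, 7), (DEN, 2210, 21, ATL, 27), (DEN, 2210, 21, ATL, 5), (DEN, 2210, 21, ATL, 7), (DEN, 270, 35, ORD, 27), (DEN, 270, 35, ORD, 5), (DEN, 270, 35, ORD, 7), (SF, 9590, 10, ORD, 31), (SF, 9590, 10, ORD, 40)}
Selection pid ≤ 5: {(DEN, 1810, 37, BOS, 5), (DEN, 2210, 21, ATL, 5), (DEN, 270, 35, ORD, 5)}
Keep only column(s) dist, city: {(1810, DEN), (2210, DEN), (270, DEN)}
Set union of the two operands is {(1490, BOS), (1810, DEN), (2210, DEN), (270, DEN), (5120, NYC), (5800, ATL), (5900, LA), (9280, DEN)}.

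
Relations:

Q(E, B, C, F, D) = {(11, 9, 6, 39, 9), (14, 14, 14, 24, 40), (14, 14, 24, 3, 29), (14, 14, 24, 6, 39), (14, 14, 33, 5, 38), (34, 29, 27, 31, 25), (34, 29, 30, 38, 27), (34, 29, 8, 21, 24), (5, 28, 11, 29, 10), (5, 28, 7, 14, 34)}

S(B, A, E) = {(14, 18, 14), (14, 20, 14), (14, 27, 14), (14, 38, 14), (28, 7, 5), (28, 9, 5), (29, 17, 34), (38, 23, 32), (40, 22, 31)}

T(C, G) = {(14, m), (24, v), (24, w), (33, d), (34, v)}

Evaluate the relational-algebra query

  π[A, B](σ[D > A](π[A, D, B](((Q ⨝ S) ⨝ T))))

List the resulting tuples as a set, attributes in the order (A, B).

{(18, 14), (20, 14), (27, 14), (38, 14)}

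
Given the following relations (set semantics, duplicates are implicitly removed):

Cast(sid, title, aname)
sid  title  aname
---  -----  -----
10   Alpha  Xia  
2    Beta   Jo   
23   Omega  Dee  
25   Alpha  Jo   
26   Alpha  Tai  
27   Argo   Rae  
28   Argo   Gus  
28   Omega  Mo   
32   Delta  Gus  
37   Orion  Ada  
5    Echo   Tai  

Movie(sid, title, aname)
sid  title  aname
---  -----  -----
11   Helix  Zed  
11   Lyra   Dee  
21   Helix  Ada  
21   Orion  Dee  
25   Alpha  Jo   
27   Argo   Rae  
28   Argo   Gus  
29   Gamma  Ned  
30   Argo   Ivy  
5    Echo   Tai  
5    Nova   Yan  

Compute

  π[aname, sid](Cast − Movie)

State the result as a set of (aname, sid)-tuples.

Taking the difference: {(10, Alpha, Xia), (2, Beta, Jo), (23, Omega, Dee), (26, Alpha, Tai), (28, Omega, Mo), (32, Delta, Gus), (37, Orion, Ada)}
Projecting to aname, sid: {(Ada, 37), (Dee, 23), (Gus, 32), (Jo, 2), (Mo, 28), (Tai, 26), (Xia, 10)}

{(Ada, 37), (Dee, 23), (Gus, 32), (Jo, 2), (Mo, 28), (Tai, 26), (Xia, 10)}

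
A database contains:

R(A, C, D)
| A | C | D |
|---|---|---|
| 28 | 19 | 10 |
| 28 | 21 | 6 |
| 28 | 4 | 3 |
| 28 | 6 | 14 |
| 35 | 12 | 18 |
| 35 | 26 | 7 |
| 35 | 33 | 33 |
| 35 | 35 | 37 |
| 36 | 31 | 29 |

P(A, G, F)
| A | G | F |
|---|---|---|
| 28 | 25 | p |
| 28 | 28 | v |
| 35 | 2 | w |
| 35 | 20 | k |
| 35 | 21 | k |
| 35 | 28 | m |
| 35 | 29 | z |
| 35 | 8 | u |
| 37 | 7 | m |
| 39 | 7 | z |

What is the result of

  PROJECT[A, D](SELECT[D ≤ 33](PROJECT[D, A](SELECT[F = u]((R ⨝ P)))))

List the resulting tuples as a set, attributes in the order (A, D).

{(35, 18), (35, 33), (35, 7)}

Natural join on A: {(28, 19, 10, 25, p), (28, 19, 10, 28, v), (28, 21, 6, 25, p), (28, 21, 6, 28, v), (28, 4, 3, 25, p), (28, 4, 3, 28, v), (28, 6, 14, 25, p), (28, 6, 14, 28, v), (35, 12, 18, 2, w), (35, 12, 18, 20, k), (35, 12, 18, 21, k), (35, 12, 18, 28, m), (35, 12, 18, 29, z), (35, 12, 18, 8, u), (35, 26, 7, 2, w), (35, 26, 7, 20, k), (35, 26, 7, 21, k), (35, 26, 7, 28, m), (35, 26, 7, 29, z), (35, 26, 7, 8, u), (35, 33, 33, 2, w), (35, 33, 33, 20, k), (35, 33, 33, 21, k), (35, 33, 33, 28, m), (35, 33, 33, 29, z), (35, 33, 33, 8, u), (35, 35, 37, 2, w), (35, 35, 37, 20, k), (35, 35, 37, 21, k), (35, 35, 37, 28, m), (35, 35, 37, 29, z), (35, 35, 37, 8, u)}
Filtering on F = u leaves {(35, 12, 18, 8, u), (35, 26, 7, 8, u), (35, 33, 33, 8, u), (35, 35, 37, 8, u)}.
π[D, A]: project onto (D, A) → {(18, 35), (33, 35), (37, 35), (7, 35)}
Filtering on D ≤ 33 leaves {(18, 35), (33, 35), (7, 35)}.
π[A, D]: project onto (A, D) → {(35, 18), (35, 33), (35, 7)}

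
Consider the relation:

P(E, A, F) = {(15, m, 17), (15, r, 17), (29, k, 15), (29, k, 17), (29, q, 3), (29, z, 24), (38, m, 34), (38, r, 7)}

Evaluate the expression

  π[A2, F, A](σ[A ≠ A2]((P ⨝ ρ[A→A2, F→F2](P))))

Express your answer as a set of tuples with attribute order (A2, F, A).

{(k, 24, z), (k, 3, q), (m, 17, r), (m, 7, r), (q, 15, k), (q, 17, k), (q, 24, z), (r, 17, m), (r, 34, m), (z, 15, k), (z, 17, k), (z, 3, q)}

ρ[A→A2, F→F2]: schema becomes (E, A2, F2); tuples unchanged.
P ⋈ ρ[A→A2, F→F2](P) (natural join on E): {(15, m, 17, m, 17), (15, m, 17, r, 17), (15, r, 17, m, 17), (15, r, 17, r, 17), (29, k, 15, k, 15), (29, k, 15, k, 17), (29, k, 15, q, 3), (29, k, 15, z, 24), (29, k, 17, k, 15), (29, k, 17, k, 17), (29, k, 17, q, 3), (29, k, 17, z, 24), (29, q, 3, k, 15), (29, q, 3, k, 17), (29, q, 3, q, 3), (29, q, 3, z, 24), (29, z, 24, k, 15), (29, z, 24, k, 17), (29, z, 24, q, 3), (29, z, 24, z, 24), (38, m, 34, m, 34), (38, m, 34, r, 7), (38, r, 7, m, 34), (38, r, 7, r, 7)}
σ[A ≠ A2]: keep tuples satisfying A ≠ A2 → {(15, m, 17, r, 17), (15, r, 17, m, 17), (29, k, 15, q, 3), (29, k, 15, z, 24), (29, k, 17, q, 3), (29, k, 17, z, 24), (29, q, 3, k, 15), (29, q, 3, k, 17), (29, q, 3, z, 24), (29, z, 24, k, 15), (29, z, 24, k, 17), (29, z, 24, q, 3), (38, m, 34, r, 7), (38, r, 7, m, 34)}
π[A2, F, A]: project onto (A2, F, A) (2 duplicate(s) eliminated) → {(k, 24, z), (k, 3, q), (m, 17, r), (m, 7, r), (q, 15, k), (q, 17, k), (q, 24, z), (r, 17, m), (r, 34, m), (z, 15, k), (z, 17, k), (z, 3, q)}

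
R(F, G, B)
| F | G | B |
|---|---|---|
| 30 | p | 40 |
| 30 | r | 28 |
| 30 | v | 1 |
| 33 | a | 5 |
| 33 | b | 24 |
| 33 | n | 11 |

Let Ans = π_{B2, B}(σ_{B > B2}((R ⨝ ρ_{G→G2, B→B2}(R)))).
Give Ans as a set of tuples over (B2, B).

{(1, 28), (1, 40), (11, 24), (28, 40), (5, 11), (5, 24)}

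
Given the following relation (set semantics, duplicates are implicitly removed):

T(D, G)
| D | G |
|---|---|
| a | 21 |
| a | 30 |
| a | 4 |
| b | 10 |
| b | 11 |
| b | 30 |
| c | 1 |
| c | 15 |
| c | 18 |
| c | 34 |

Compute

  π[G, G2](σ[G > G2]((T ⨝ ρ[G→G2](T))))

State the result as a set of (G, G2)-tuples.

ρ[G→G2]: schema becomes (D, G2); tuples unchanged.
Joining T and ρ[G→G2](T) on D yields {(a, 21, 21), (a, 21, 30), (a, 21, 4), (a, 30, 21), (a, 30, 30), (a, 30, 4), (a, 4, 21), (a, 4, 30), (a, 4, 4), (b, 10, 10), (b, 10, 11), (b, 10, 30), (b, 11, 10), (b, 11, 11), (b, 11, 30), (b, 30, 10), (b, 30, 11), (b, 30, 30), (c, 1, 1), (c, 1, 15), (c, 1, 18), (c, 1, 34), (c, 15, 1), (c, 15, 15), (c, 15, 18), (c, 15, 34), (c, 18, 1), (c, 18, 15), (c, 18, 18), (c, 18, 34), (c, 34, 1), (c, 34, 15), (c, 34, 18), (c, 34, 34)}.
Selection G > G2: {(a, 21, 4), (a, 30, 21), (a, 30, 4), (b, 11, 10), (b, 30, 10), (b, 30, 11), (c, 15, 1), (c, 18, 1), (c, 18, 15), (c, 34, 1), (c, 34, 15), (c, 34, 18)}
Keep only column(s) G, G2: {(11, 10), (15, 1), (18, 1), (18, 15), (21, 4), (30, 10), (30, 11), (30, 21), (30, 4), (34, 1), (34, 15), (34, 18)}

{(11, 10), (15, 1), (18, 1), (18, 15), (21, 4), (30, 10), (30, 11), (30, 21), (30, 4), (34, 1), (34, 15), (34, 18)}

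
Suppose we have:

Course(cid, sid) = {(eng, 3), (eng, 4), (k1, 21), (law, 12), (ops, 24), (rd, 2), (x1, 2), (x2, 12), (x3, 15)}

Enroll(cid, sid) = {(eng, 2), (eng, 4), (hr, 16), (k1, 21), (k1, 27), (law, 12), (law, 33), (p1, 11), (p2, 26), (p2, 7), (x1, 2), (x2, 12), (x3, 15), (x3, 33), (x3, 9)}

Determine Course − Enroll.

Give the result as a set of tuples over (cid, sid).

{(eng, 3), (ops, 24), (rd, 2)}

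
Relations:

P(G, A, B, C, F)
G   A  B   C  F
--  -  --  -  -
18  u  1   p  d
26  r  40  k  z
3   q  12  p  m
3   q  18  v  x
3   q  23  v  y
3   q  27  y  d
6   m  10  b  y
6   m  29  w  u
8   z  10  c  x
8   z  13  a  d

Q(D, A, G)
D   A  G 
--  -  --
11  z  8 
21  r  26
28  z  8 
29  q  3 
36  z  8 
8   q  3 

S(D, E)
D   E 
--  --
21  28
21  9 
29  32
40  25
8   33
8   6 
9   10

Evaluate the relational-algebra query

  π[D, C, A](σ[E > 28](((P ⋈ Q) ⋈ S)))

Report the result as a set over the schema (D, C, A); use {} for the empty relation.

{(29, p, q), (29, v, q), (29, y, q), (8, p, q), (8, v, q), (8, y, q)}

Natural join on G, A: {(26, r, 40, k, z, 21), (3, q, 12, p, m, 29), (3, q, 12, p, m, 8), (3, q, 18, v, x, 29), (3, q, 18, v, x, 8), (3, q, 23, v, y, 29), (3, q, 23, v, y, 8), (3, q, 27, y, d, 29), (3, q, 27, y, d, 8), (8, z, 10, c, x, 11), (8, z, 10, c, x, 28), (8, z, 10, c, x, 36), (8, z, 13, a, d, 11), (8, z, 13, a, d, 28), (8, z, 13, a, d, 36)}
Natural join on D: {(26, r, 40, k, z, 21, 28), (26, r, 40, k, z, 21, 9), (3, q, 12, p, m, 29, 32), (3, q, 12, p, m, 8, 33), (3, q, 12, p, m, 8, 6), (3, q, 18, v, x, 29, 32), (3, q, 18, v, x, 8, 33), (3, q, 18, v, x, 8, 6), (3, q, 23, v, y, 29, 32), (3, q, 23, v, y, 8, 33), (3, q, 23, v, y, 8, 6), (3, q, 27, y, d, 29, 32), (3, q, 27, y, d, 8, 33), (3, q, 27, y, d, 8, 6)}
Selection E > 28: {(3, q, 12, p, m, 29, 32), (3, q, 12, p, m, 8, 33), (3, q, 18, v, x, 29, 32), (3, q, 18, v, x, 8, 33), (3, q, 23, v, y, 29, 32), (3, q, 23, v, y, 8, 33), (3, q, 27, y, d, 29, 32), (3, q, 27, y, d, 8, 33)}
π[D, C, A]: project onto (D, C, A) (2 duplicate(s) eliminated) → {(29, p, q), (29, v, q), (29, y, q), (8, p, q), (8, v, q), (8, y, q)}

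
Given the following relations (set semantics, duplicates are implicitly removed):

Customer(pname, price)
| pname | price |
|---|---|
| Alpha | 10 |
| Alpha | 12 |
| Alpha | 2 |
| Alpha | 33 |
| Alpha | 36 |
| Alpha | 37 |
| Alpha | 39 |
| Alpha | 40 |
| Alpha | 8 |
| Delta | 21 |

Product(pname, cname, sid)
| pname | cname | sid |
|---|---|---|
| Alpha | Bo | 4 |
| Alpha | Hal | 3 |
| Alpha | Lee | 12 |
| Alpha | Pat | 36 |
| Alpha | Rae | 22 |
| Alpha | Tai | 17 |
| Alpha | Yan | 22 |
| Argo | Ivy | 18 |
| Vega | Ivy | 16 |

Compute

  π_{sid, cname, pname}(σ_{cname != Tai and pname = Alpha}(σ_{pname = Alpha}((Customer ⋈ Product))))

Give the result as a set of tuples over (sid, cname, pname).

{(12, Lee, Alpha), (22, Rae, Alpha), (22, Yan, Alpha), (3, Hal, Alpha), (36, Pat, Alpha), (4, Bo, Alpha)}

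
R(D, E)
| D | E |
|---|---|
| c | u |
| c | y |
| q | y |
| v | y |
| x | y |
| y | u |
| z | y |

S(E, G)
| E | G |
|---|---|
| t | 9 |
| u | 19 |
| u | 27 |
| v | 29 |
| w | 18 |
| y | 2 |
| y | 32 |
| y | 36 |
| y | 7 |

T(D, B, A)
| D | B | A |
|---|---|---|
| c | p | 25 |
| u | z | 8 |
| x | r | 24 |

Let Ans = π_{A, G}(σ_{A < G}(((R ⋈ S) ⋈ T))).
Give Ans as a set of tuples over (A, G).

Natural join on E: {(c, u, 19), (c, u, 27), (c, y, 2), (c, y, 32), (c, y, 36), (c, y, 7), (q, y, 2), (q, y, 32), (q, y, 36), (q, y, 7), (v, y, 2), (v, y, 32), (v, y, 36), (v, y, 7), (x, y, 2), (x, y, 32), (x, y, 36), (x, y, 7), (y, u, 19), (y, u, 27), (z, y, 2), (z, y, 32), (z, y, 36), (z, y, 7)}
Natural join on D: {(c, u, 19, p, 25), (c, u, 27, p, 25), (c, y, 2, p, 25), (c, y, 32, p, 25), (c, y, 36, p, 25), (c, y, 7, p, 25), (x, y, 2, r, 24), (x, y, 32, r, 24), (x, y, 36, r, 24), (x, y, 7, r, 24)}
Filtering on A < G leaves {(c, u, 27, p, 25), (c, y, 32, p, 25), (c, y, 36, p, 25), (x, y, 32, r, 24), (x, y, 36, r, 24)}.
π_{A, G} gives {(24, 32), (24, 36), (25, 27), (25, 32), (25, 36)}.

{(24, 32), (24, 36), (25, 27), (25, 32), (25, 36)}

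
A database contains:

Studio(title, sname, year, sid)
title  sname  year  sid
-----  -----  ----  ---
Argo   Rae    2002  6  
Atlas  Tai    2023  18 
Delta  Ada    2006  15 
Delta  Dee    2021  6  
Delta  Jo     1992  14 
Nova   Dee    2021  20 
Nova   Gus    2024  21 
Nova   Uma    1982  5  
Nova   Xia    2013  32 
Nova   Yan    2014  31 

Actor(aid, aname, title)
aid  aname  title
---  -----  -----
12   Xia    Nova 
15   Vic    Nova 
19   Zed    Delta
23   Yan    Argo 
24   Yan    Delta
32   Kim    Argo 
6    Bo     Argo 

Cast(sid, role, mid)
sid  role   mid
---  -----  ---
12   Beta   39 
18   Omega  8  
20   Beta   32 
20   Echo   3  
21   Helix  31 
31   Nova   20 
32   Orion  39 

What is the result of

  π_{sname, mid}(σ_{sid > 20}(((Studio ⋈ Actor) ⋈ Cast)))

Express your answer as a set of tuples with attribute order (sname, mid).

Studio ⋈ Actor (natural join on title): {(Argo, Rae, 2002, 6, 23, Yan), (Argo, Rae, 2002, 6, 32, Kim), (Argo, Rae, 2002, 6, 6, Bo), (Delta, Ada, 2006, 15, 19, Zed), (Delta, Ada, 2006, 15, 24, Yan), (Delta, Dee, 2021, 6, 19, Zed), (Delta, Dee, 2021, 6, 24, Yan), (Delta, Jo, 1992, 14, 19, Zed), (Delta, Jo, 1992, 14, 24, Yan), (Nova, Dee, 2021, 20, 12, Xia), (Nova, Dee, 2021, 20, 15, Vic), (Nova, Gus, 2024, 21, 12, Xia), (Nova, Gus, 2024, 21, 15, Vic), (Nova, Uma, 1982, 5, 12, Xia), (Nova, Uma, 1982, 5, 15, Vic), (Nova, Xia, 2013, 32, 12, Xia), (Nova, Xia, 2013, 32, 15, Vic), (Nova, Yan, 2014, 31, 12, Xia), (Nova, Yan, 2014, 31, 15, Vic)}
(Studio ⋈ Actor) ⋈ Cast (natural join on sid): {(Nova, Dee, 2021, 20, 12, Xia, Beta, 32), (Nova, Dee, 2021, 20, 12, Xia, Echo, 3), (Nova, Dee, 2021, 20, 15, Vic, Beta, 32), (Nova, Dee, 2021, 20, 15, Vic, Echo, 3), (Nova, Gus, 2024, 21, 12, Xia, Helix, 31), (Nova, Gus, 2024, 21, 15, Vic, Helix, 31), (Nova, Xia, 2013, 32, 12, Xia, Orion, 39), (Nova, Xia, 2013, 32, 15, Vic, Orion, 39), (Nova, Yan, 2014, 31, 12, Xia, Nova, 20), (Nova, Yan, 2014, 31, 15, Vic, Nova, 20)}
Filtering on sid > 20 leaves {(Nova, Gus, 2024, 21, 12, Xia, Helix, 31), (Nova, Gus, 2024, 21, 15, Vic, Helix, 31), (Nova, Xia, 2013, 32, 12, Xia, Orion, 39), (Nova, Xia, 2013, 32, 15, Vic, Orion, 39), (Nova, Yan, 2014, 31, 12, Xia, Nova, 20), (Nova, Yan, 2014, 31, 15, Vic, Nova, 20)}.
Keep only column(s) sname, mid (3 duplicate(s) eliminated): {(Gus, 31), (Xia, 39), (Yan, 20)}

{(Gus, 31), (Xia, 39), (Yan, 20)}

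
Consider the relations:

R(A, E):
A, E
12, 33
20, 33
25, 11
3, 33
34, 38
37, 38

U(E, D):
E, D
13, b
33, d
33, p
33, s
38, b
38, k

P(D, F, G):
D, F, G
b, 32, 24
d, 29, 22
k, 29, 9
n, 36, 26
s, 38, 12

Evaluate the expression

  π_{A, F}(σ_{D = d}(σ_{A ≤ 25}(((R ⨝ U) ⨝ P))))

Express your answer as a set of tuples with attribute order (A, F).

{(12, 29), (20, 29), (3, 29)}

Natural join on E: {(12, 33, d), (12, 33, p), (12, 33, s), (20, 33, d), (20, 33, p), (20, 33, s), (3, 33, d), (3, 33, p), (3, 33, s), (34, 38, b), (34, 38, k), (37, 38, b), (37, 38, k)}
Natural join on D: {(12, 33, d, 29, 22), (12, 33, s, 38, 12), (20, 33, d, 29, 22), (20, 33, s, 38, 12), (3, 33, d, 29, 22), (3, 33, s, 38, 12), (34, 38, b, 32, 24), (34, 38, k, 29, 9), (37, 38, b, 32, 24), (37, 38, k, 29, 9)}
Apply σ_{A ≤ 25}; surviving tuples: {(12, 33, d, 29, 22), (12, 33, s, 38, 12), (20, 33, d, 29, 22), (20, 33, s, 38, 12), (3, 33, d, 29, 22), (3, 33, s, 38, 12)}
Apply σ_{D = d}; surviving tuples: {(12, 33, d, 29, 22), (20, 33, d, 29, 22), (3, 33, d, 29, 22)}
Projecting to A, F: {(12, 29), (20, 29), (3, 29)}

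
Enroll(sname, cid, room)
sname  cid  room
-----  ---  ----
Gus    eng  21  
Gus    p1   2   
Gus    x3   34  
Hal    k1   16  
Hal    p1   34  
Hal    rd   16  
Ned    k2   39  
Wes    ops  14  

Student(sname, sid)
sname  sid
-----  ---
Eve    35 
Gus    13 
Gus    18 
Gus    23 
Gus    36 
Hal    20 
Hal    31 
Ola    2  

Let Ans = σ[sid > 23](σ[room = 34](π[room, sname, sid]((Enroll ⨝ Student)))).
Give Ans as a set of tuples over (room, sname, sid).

{(34, Gus, 36), (34, Hal, 31)}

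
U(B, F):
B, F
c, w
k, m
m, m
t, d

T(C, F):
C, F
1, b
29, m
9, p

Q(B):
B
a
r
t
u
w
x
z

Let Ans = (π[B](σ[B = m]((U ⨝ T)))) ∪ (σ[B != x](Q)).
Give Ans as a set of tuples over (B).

{a, m, r, t, u, w, z}

Joining U and T on F yields {(k, m, 29), (m, m, 29)}.
Selection B = m: {(m, m, 29)}
π_{B} gives {m}.
Selection B != x: {a, r, t, u, w, z}
Taking the union: {a, m, r, t, u, w, z}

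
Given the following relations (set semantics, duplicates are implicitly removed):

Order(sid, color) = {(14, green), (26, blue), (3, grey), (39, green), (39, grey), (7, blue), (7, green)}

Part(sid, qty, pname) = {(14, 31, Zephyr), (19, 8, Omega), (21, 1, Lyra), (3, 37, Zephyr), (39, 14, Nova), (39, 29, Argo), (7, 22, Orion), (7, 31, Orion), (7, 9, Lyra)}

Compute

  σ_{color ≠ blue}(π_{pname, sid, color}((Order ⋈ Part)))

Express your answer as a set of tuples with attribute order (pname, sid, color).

{(Argo, 39, green), (Argo, 39, grey), (Lyra, 7, green), (Nova, 39, green), (Nova, 39, grey), (Orion, 7, green), (Zephyr, 14, green), (Zephyr, 3, grey)}

Natural join on sid: {(14, green, 31, Zephyr), (3, grey, 37, Zephyr), (39, green, 14, Nova), (39, green, 29, Argo), (39, grey, 14, Nova), (39, grey, 29, Argo), (7, blue, 22, Orion), (7, blue, 31, Orion), (7, blue, 9, Lyra), (7, green, 22, Orion), (7, green, 31, Orion), (7, green, 9, Lyra)}
Projecting to pname, sid, color (2 duplicate(s) eliminated): {(Argo, 39, green), (Argo, 39, grey), (Lyra, 7, blue), (Lyra, 7, green), (Nova, 39, green), (Nova, 39, grey), (Orion, 7, blue), (Orion, 7, green), (Zephyr, 14, green), (Zephyr, 3, grey)}
Filtering on color ≠ blue leaves {(Argo, 39, green), (Argo, 39, grey), (Lyra, 7, green), (Nova, 39, green), (Nova, 39, grey), (Orion, 7, green), (Zephyr, 14, green), (Zephyr, 3, grey)}.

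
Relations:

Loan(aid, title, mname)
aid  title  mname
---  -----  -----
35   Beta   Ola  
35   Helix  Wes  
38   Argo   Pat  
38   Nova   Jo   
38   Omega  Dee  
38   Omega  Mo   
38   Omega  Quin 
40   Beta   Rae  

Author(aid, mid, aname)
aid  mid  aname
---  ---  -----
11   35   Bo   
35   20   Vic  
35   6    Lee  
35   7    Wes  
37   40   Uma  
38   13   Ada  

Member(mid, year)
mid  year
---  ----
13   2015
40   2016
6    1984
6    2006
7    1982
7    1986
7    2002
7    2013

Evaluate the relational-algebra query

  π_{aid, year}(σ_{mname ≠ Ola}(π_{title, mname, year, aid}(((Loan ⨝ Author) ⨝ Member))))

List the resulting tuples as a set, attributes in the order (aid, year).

Joining Loan and Author on aid yields {(35, Beta, Ola, 20, Vic), (35, Beta, Ola, 6, Lee), (35, Beta, Ola, 7, Wes), (35, Helix, Wes, 20, Vic), (35, Helix, Wes, 6, Lee), (35, Helix, Wes, 7, Wes), (38, Argo, Pat, 13, Ada), (38, Nova, Jo, 13, Ada), (38, Omega, Dee, 13, Ada), (38, Omega, Mo, 13, Ada), (38, Omega, Quin, 13, Ada)}.
Joining (Loan ⨝ Author) and Member on mid yields {(35, Beta, Ola, 6, Lee, 1984), (35, Beta, Ola, 6, Lee, 2006), (35, Beta, Ola, 7, Wes, 1982), (35, Beta, Ola, 7, Wes, 1986), (35, Beta, Ola, 7, Wes, 2002), (35, Beta, Ola, 7, Wes, 2013), (35, Helix, Wes, 6, Lee, 1984), (35, Helix, Wes, 6, Lee, 2006), (35, Helix, Wes, 7, Wes, 1982), (35, Helix, Wes, 7, Wes, 1986), (35, Helix, Wes, 7, Wes, 2002), (35, Helix, Wes, 7, Wes, 2013), (38, Argo, Pat, 13, Ada, 2015), (38, Nova, Jo, 13, Ada, 2015), (38, Omega, Dee, 13, Ada, 2015), (38, Omega, Mo, 13, Ada, 2015), (38, Omega, Quin, 13, Ada, 2015)}.
π_{title, mname, year, aid} gives {(Argo, Pat, 2015, 38), (Beta, Ola, 1982, 35), (Beta, Ola, 1984, 35), (Beta, Ola, 1986, 35), (Beta, Ola, 2002, 35), (Beta, Ola, 2006, 35), (Beta, Ola, 2013, 35), (Helix, Wes, 1982, 35), (Helix, Wes, 1984, 35), (Helix, Wes, 1986, 35), (Helix, Wes, 2002, 35), (Helix, Wes, 2006, 35), (Helix, Wes, 2013, 35), (Nova, Jo, 2015, 38), (Omega, Dee, 2015, 38), (Omega, Mo, 2015, 38), (Omega, Quin, 2015, 38)}.
Apply σ_{mname ≠ Ola}; surviving tuples: {(Argo, Pat, 2015, 38), (Helix, Wes, 1982, 35), (Helix, Wes, 1984, 35), (Helix, Wes, 1986, 35), (Helix, Wes, 2002, 35), (Helix, Wes, 2006, 35), (Helix, Wes, 2013, 35), (Nova, Jo, 2015, 38), (Omega, Dee, 2015, 38), (Omega, Mo, 2015, 38), (Omega, Quin, 2015, 38)}
π_{aid, year} gives {(35, 1982), (35, 1984), (35, 1986), (35, 2002), (35, 2006), (35, 2013), (38, 2015)} (4 duplicate(s) eliminated).

{(35, 1982), (35, 1984), (35, 1986), (35, 2002), (35, 2006), (35, 2013), (38, 2015)}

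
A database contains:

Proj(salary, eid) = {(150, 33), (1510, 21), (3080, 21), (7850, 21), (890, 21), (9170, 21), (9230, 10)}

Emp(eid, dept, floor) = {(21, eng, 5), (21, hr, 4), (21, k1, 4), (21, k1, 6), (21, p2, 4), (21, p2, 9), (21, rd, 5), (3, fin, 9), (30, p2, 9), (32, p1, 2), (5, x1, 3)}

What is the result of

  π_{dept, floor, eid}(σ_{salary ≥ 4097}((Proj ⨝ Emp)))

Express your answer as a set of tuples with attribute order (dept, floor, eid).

{(eng, 5, 21), (hr, 4, 21), (k1, 4, 21), (k1, 6, 21), (p2, 4, 21), (p2, 9, 21), (rd, 5, 21)}

Joining Proj and Emp on eid yields {(1510, 21, eng, 5), (1510, 21, hr, 4), (1510, 21, k1, 4), (1510, 21, k1, 6), (1510, 21, p2, 4), (1510, 21, p2, 9), (1510, 21, rd, 5), (3080, 21, eng, 5), (3080, 21, hr, 4), (3080, 21, k1, 4), (3080, 21, k1, 6), (3080, 21, p2, 4), (3080, 21, p2, 9), (3080, 21, rd, 5), (7850, 21, eng, 5), (7850, 21, hr, 4), (7850, 21, k1, 4), (7850, 21, k1, 6), (7850, 21, p2, 4), (7850, 21, p2, 9), (7850, 21, rd, 5), (890, 21, eng, 5), (890, 21, hr, 4), (890, 21, k1, 4), (890, 21, k1, 6), (890, 21, p2, 4), (890, 21, p2, 9), (890, 21, rd, 5), (9170, 21, eng, 5), (9170, 21, hr, 4), (9170, 21, k1, 4), (9170, 21, k1, 6), (9170, 21, p2, 4), (9170, 21, p2, 9), (9170, 21, rd, 5)}.
Selection salary ≥ 4097: {(7850, 21, eng, 5), (7850, 21, hr, 4), (7850, 21, k1, 4), (7850, 21, k1, 6), (7850, 21, p2, 4), (7850, 21, p2, 9), (7850, 21, rd, 5), (9170, 21, eng, 5), (9170, 21, hr, 4), (9170, 21, k1, 4), (9170, 21, k1, 6), (9170, 21, p2, 4), (9170, 21, p2, 9), (9170, 21, rd, 5)}
π_{dept, floor, eid} gives {(eng, 5, 21), (hr, 4, 21), (k1, 4, 21), (k1, 6, 21), (p2, 4, 21), (p2, 9, 21), (rd, 5, 21)} (7 duplicate(s) eliminated).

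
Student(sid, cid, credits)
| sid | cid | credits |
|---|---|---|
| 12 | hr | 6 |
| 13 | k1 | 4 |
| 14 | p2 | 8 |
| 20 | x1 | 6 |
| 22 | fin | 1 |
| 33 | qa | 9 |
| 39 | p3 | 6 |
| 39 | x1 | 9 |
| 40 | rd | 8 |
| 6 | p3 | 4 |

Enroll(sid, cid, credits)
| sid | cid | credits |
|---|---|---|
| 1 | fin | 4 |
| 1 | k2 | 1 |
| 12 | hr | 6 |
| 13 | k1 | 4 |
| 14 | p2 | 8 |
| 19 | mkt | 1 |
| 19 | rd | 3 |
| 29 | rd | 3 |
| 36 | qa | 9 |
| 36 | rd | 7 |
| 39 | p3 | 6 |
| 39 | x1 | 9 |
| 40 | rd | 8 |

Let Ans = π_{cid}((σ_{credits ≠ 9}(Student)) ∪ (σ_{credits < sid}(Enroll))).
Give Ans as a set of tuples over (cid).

Apply σ_{credits ≠ 9}; surviving tuples: {(12, hr, 6), (13, k1, 4), (14, p2, 8), (20, x1, 6), (22, fin, 1), (39, p3, 6), (40, rd, 8), (6, p3, 4)}
Apply σ_{credits < sid}; surviving tuples: {(12, hr, 6), (13, k1, 4), (14, p2, 8), (19, mkt, 1), (19, rd, 3), (29, rd, 3), (36, qa, 9), (36, rd, 7), (39, p3, 6), (39, x1, 9), (40, rd, 8)}
Set union of the two operands is {(12, hr, 6), (13, k1, 4), (14, p2, 8), (19, mkt, 1), (19, rd, 3), (20, x1, 6), (22, fin, 1), (29, rd, 3), (36, qa, 9), (36, rd, 7), (39, p3, 6), (39, x1, 9), (40, rd, 8), (6, p3, 4)}.
π[cid]: project onto (cid) (5 duplicate(s) eliminated) → {fin, hr, k1, mkt, p2, p3, qa, rd, x1}

{fin, hr, k1, mkt, p2, p3, qa, rd, x1}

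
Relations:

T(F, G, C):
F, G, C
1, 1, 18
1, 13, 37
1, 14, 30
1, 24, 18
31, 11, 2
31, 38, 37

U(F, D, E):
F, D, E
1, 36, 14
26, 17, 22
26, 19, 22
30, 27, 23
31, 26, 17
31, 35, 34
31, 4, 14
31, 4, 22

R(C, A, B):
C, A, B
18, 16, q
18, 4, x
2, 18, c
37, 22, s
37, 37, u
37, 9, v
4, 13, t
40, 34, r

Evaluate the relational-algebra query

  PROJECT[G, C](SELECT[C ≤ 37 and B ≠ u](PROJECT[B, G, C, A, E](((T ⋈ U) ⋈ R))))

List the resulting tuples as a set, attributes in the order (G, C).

Joining T and U on F yields {(1, 1, 18, 36, 14), (1, 13, 37, 36, 14), (1, 14, 30, 36, 14), (1, 24, 18, 36, 14), (31, 11, 2, 26, 17), (31, 11, 2, 35, 34), (31, 11, 2, 4, 14), (31, 11, 2, 4, 22), (31, 38, 37, 26, 17), (31, 38, 37, 35, 34), (31, 38, 37, 4, 14), (31, 38, 37, 4, 22)}.
Joining (T ⋈ U) and R on C yields {(1, 1, 18, 36, 14, 16, q), (1, 1, 18, 36, 14, 4, x), (1, 13, 37, 36, 14, 22, s), (1, 13, 37, 36, 14, 37, u), (1, 13, 37, 36, 14, 9, v), (1, 24, 18, 36, 14, 16, q), (1, 24, 18, 36, 14, 4, x), (31, 11, 2, 26, 17, 18, c), (31, 11, 2, 35, 34, 18, c), (31, 11, 2, 4, 14, 18, c), (31, 11, 2, 4, 22, 18, c), (31, 38, 37, 26, 17, 22, s), (31, 38, 37, 26, 17, 37, u), (31, 38, 37, 26, 17, 9, v), (31, 38, 37, 35, 34, 22, s), (31, 38, 37, 35, 34, 37, u), (31, 38, 37, 35, 34, 9, v), (31, 38, 37, 4, 14, 22, s), (31, 38, 37, 4, 14, 37, u), (31, 38, 37, 4, 14, 9, v), (31, 38, 37, 4, 22, 22, s), (31, 38, 37, 4, 22, 37, u), (31, 38, 37, 4, 22, 9, v)}.
π_{B, G, C, A, E} gives {(c, 11, 2, 18, 14), (c, 11, 2, 18, 17), (c, 11, 2, 18, 22), (c, 11, 2, 18, 34), (q, 1, 18, 16, 14), (q, 24, 18, 16, 14), (s, 13, 37, 22, 14), (s, 38, 37, 22, 14), (s, 38, 37, 22, 17), (s, 38, 37, 22, 22), (s, 38, 37, 22, 34), (u, 13, 37, 37, 14), (u, 38, 37, 37, 14), (u, 38, 37, 37, 17), (u, 38, 37, 37, 22), (u, 38, 37, 37, 34), (v, 13, 37, 9, 14), (v, 38, 37, 9, 14), (v, 38, 37, 9, 17), (v, 38, 37, 9, 22), (v, 38, 37, 9, 34), (x, 1, 18, 4, 14), (x, 24, 18, 4, 14)}.
Apply σ_{C ≤ 37 and B ≠ u}; surviving tuples: {(c, 11, 2, 18, 14), (c, 11, 2, 18, 17), (c, 11, 2, 18, 22), (c, 11, 2, 18, 34), (q, 1, 18, 16, 14), (q, 24, 18, 16, 14), (s, 13, 37, 22, 14), (s, 38, 37, 22, 14), (s, 38, 37, 22, 17), (s, 38, 37, 22, 22), (s, 38, 37, 22, 34), (v, 13, 37, 9, 14), (v, 38, 37, 9, 14), (v, 38, 37, 9, 17), (v, 38, 37, 9, 22), (v, 38, 37, 9, 34), (x, 1, 18, 4, 14), (x, 24, 18, 4, 14)}
π_{G, C} gives {(1, 18), (11, 2), (13, 37), (24, 18), (38, 37)} (13 duplicate(s) eliminated).

{(1, 18), (11, 2), (13, 37), (24, 18), (38, 37)}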